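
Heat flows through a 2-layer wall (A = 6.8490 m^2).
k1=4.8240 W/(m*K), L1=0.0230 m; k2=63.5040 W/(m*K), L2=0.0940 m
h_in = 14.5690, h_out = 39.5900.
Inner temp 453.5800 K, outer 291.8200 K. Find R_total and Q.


R_conv_in = 1/(14.5690*6.8490) = 0.0100
R_1 = 0.0230/(4.8240*6.8490) = 0.0007
R_2 = 0.0940/(63.5040*6.8490) = 0.0002
R_conv_out = 1/(39.5900*6.8490) = 0.0037
R_total = 0.0146 K/W
Q = 161.7600 / 0.0146 = 11062.8080 W

R_total = 0.0146 K/W, Q = 11062.8080 W


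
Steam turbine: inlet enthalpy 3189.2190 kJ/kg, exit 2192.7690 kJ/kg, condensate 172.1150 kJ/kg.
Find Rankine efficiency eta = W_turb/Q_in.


W = 996.4500 kJ/kg
Q_in = 3017.1040 kJ/kg
eta = 0.3303 = 33.0267%

eta = 33.0267%


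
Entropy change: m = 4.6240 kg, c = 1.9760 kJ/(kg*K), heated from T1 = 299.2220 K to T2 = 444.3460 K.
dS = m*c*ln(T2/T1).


T2/T1 = 1.4850
ln(T2/T1) = 0.3954
dS = 4.6240 * 1.9760 * 0.3954 = 3.6129 kJ/K

3.6129 kJ/K


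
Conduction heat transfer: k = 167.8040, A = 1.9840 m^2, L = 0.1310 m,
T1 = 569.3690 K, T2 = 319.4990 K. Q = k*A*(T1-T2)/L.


dT = 249.8700 K
Q = 167.8040 * 1.9840 * 249.8700 / 0.1310 = 635019.1144 W

635019.1144 W


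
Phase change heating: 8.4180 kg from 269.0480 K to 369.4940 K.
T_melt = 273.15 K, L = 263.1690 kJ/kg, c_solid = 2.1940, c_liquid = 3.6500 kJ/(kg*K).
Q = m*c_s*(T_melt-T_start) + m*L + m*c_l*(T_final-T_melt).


Q1 (sensible, solid) = 8.4180 * 2.1940 * 4.1020 = 75.7602 kJ
Q2 (latent) = 8.4180 * 263.1690 = 2215.3566 kJ
Q3 (sensible, liquid) = 8.4180 * 3.6500 * 96.3440 = 2960.2368 kJ
Q_total = 5251.3537 kJ

5251.3537 kJ


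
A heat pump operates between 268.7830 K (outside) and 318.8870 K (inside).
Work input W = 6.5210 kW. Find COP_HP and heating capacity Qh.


COP = 318.8870 / 50.1040 = 6.3645
Qh = 6.3645 * 6.5210 = 41.5029 kW

COP = 6.3645, Qh = 41.5029 kW


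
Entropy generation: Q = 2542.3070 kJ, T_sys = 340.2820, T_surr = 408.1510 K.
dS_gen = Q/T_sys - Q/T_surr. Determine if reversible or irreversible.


dS_sys = 2542.3070/340.2820 = 7.4712 kJ/K
dS_surr = -2542.3070/408.1510 = -6.2288 kJ/K
dS_gen = 7.4712 - 6.2288 = 1.2423 kJ/K (irreversible)

dS_gen = 1.2423 kJ/K, irreversible


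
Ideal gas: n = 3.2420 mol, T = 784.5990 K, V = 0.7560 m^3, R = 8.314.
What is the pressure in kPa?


P = nRT/V = 3.2420 * 8.314 * 784.5990 / 0.7560
= 21148.0720 / 0.7560 = 27973.6403 Pa = 27.9736 kPa

27.9736 kPa


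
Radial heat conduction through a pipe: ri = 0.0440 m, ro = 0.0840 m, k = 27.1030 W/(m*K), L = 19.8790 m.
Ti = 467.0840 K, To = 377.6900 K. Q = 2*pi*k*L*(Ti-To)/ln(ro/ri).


dT = 89.3940 K
ln(ro/ri) = 0.6466
Q = 2*pi*27.1030*19.8790*89.3940 / 0.6466 = 468000.3655 W

468000.3655 W


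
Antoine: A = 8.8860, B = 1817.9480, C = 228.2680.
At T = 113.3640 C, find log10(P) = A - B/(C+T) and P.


C+T = 341.6320
B/(C+T) = 5.3214
log10(P) = 8.8860 - 5.3214 = 3.5646
P = 10^3.5646 = 3669.7515 mmHg

3669.7515 mmHg


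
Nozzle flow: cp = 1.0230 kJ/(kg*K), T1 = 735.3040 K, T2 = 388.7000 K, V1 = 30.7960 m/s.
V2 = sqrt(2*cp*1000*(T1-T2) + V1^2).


dT = 346.6040 K
2*cp*1000*dT = 709151.7840
V1^2 = 948.3936
V2 = sqrt(710100.1776) = 842.6744 m/s

842.6744 m/s


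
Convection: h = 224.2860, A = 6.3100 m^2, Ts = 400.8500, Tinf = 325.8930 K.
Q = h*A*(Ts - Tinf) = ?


dT = 74.9570 K
Q = 224.2860 * 6.3100 * 74.9570 = 106082.4940 W

106082.4940 W


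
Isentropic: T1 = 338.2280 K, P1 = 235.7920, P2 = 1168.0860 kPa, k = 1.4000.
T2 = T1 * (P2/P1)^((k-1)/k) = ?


(k-1)/k = 0.2857
(P2/P1)^exp = 1.5796
T2 = 338.2280 * 1.5796 = 534.2758 K

534.2758 K


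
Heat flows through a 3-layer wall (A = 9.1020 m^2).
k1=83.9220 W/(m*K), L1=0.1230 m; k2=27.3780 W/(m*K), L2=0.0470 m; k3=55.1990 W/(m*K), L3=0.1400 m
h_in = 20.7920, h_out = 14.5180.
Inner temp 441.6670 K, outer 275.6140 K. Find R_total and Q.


R_conv_in = 1/(20.7920*9.1020) = 0.0053
R_1 = 0.1230/(83.9220*9.1020) = 0.0002
R_2 = 0.0470/(27.3780*9.1020) = 0.0002
R_3 = 0.1400/(55.1990*9.1020) = 0.0003
R_conv_out = 1/(14.5180*9.1020) = 0.0076
R_total = 0.0135 K/W
Q = 166.0530 / 0.0135 = 12318.5618 W

R_total = 0.0135 K/W, Q = 12318.5618 W


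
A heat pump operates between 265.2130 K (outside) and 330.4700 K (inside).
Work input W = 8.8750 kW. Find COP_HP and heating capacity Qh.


COP = 330.4700 / 65.2570 = 5.0641
Qh = 5.0641 * 8.8750 = 44.9442 kW

COP = 5.0641, Qh = 44.9442 kW


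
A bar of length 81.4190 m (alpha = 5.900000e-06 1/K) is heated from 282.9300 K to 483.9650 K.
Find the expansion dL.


dT = 201.0350 K
dL = 5.900000e-06 * 81.4190 * 201.0350 = 0.096572 m
L_final = 81.515572 m

dL = 0.096572 m


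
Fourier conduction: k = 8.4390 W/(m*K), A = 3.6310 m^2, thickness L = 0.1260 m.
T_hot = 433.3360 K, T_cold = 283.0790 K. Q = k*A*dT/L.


dT = 150.2570 K
Q = 8.4390 * 3.6310 * 150.2570 / 0.1260 = 36541.0821 W

36541.0821 W


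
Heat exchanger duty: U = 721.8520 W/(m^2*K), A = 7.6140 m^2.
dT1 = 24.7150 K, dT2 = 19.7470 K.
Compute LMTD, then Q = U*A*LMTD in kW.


LMTD = 22.1382 K
Q = 721.8520 * 7.6140 * 22.1382 = 121675.4068 W = 121.6754 kW

121.6754 kW


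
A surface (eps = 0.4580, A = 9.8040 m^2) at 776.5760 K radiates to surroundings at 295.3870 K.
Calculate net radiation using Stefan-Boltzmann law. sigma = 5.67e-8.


T^4 = 3.6369e+11
Tsurr^4 = 7.6132e+09
Q = 0.4580 * 5.67e-8 * 9.8040 * 3.5608e+11 = 90656.7508 W

90656.7508 W


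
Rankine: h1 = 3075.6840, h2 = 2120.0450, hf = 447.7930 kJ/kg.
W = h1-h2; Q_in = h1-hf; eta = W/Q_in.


W = 955.6390 kJ/kg
Q_in = 2627.8910 kJ/kg
eta = 0.3637 = 36.3652%

eta = 36.3652%


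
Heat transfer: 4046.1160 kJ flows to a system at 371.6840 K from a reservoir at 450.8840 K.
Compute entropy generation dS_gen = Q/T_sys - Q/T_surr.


dS_sys = 4046.1160/371.6840 = 10.8859 kJ/K
dS_surr = -4046.1160/450.8840 = -8.9737 kJ/K
dS_gen = 10.8859 - 8.9737 = 1.9122 kJ/K (irreversible)

dS_gen = 1.9122 kJ/K, irreversible


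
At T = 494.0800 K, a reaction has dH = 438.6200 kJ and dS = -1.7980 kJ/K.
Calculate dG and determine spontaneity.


T*dS = 494.0800 * -1.7980 = -888.3558 kJ
dG = 438.6200 + 888.3558 = 1326.9758 kJ (non-spontaneous)

dG = 1326.9758 kJ, non-spontaneous


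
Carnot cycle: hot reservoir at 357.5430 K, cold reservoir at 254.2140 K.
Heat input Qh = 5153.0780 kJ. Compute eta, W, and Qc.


eta = 1 - 254.2140/357.5430 = 0.2890
W = 0.2890 * 5153.0780 = 1489.2262 kJ
Qc = 5153.0780 - 1489.2262 = 3663.8518 kJ

eta = 28.8997%, W = 1489.2262 kJ, Qc = 3663.8518 kJ


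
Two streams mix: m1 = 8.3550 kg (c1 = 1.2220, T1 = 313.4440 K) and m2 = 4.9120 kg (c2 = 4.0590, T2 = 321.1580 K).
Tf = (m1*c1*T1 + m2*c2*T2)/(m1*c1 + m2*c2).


num = 9603.3902
den = 30.1476
Tf = 318.5456 K

318.5456 K


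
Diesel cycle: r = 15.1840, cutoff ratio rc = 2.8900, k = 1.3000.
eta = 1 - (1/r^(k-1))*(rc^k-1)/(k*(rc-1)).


r^(k-1) = 2.2616
rc^k = 3.9734
eta = 0.4649 = 46.4895%

46.4895%


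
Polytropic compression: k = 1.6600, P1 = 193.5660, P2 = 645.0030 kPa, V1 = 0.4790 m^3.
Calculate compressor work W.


(k-1)/k = 0.3976
(P2/P1)^exp = 1.6137
W = 2.5152 * 193.5660 * 0.4790 * (1.6137 - 1) = 143.1241 kJ

143.1241 kJ


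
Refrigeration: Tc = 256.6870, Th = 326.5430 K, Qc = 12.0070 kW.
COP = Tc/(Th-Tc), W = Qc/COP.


COP = 256.6870 / 69.8560 = 3.6745
W = 12.0070 / 3.6745 = 3.2676 kW

COP = 3.6745, W = 3.2676 kW


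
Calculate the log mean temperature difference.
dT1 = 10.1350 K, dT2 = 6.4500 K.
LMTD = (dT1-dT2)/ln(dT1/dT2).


dT1/dT2 = 1.5713
ln(dT1/dT2) = 0.4519
LMTD = 3.6850 / 0.4519 = 8.1542 K

8.1542 K


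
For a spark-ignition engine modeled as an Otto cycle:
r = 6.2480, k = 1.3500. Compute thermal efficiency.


r^(k-1) = 1.8989
eta = 1 - 1/1.8989 = 0.4734 = 47.3388%

47.3388%


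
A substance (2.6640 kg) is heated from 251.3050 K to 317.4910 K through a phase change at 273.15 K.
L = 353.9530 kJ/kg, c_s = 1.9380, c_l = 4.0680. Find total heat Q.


Q1 (sensible, solid) = 2.6640 * 1.9380 * 21.8450 = 112.7821 kJ
Q2 (latent) = 2.6640 * 353.9530 = 942.9308 kJ
Q3 (sensible, liquid) = 2.6640 * 4.0680 * 44.3410 = 480.5302 kJ
Q_total = 1536.2430 kJ

1536.2430 kJ


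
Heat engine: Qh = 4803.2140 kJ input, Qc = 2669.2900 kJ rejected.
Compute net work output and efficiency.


W = 4803.2140 - 2669.2900 = 2133.9240 kJ
eta = 2133.9240 / 4803.2140 = 0.4443 = 44.4270%

W = 2133.9240 kJ, eta = 44.4270%


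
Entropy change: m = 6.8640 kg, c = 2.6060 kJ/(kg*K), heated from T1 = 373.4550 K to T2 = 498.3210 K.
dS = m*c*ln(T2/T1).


T2/T1 = 1.3344
ln(T2/T1) = 0.2884
dS = 6.8640 * 2.6060 * 0.2884 = 5.1596 kJ/K

5.1596 kJ/K


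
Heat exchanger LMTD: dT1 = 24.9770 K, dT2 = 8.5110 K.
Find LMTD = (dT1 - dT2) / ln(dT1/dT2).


dT1/dT2 = 2.9347
ln(dT1/dT2) = 1.0766
LMTD = 16.4660 / 1.0766 = 15.2945 K

15.2945 K


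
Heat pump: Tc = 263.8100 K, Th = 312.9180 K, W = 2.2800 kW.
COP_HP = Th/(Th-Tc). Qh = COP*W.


COP = 312.9180 / 49.1080 = 6.3720
Qh = 6.3720 * 2.2800 = 14.5282 kW

COP = 6.3720, Qh = 14.5282 kW


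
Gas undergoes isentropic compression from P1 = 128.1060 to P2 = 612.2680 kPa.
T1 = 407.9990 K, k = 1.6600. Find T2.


(k-1)/k = 0.3976
(P2/P1)^exp = 1.8626
T2 = 407.9990 * 1.8626 = 759.9253 K

759.9253 K


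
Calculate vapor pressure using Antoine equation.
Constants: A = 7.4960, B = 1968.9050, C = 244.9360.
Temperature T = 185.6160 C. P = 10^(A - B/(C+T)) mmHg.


C+T = 430.5520
B/(C+T) = 4.5730
log10(P) = 7.4960 - 4.5730 = 2.9230
P = 10^2.9230 = 837.5709 mmHg

837.5709 mmHg


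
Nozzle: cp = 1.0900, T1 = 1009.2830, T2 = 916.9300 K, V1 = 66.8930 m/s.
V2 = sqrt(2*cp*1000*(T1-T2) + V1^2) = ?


dT = 92.3530 K
2*cp*1000*dT = 201329.5400
V1^2 = 4474.6734
V2 = sqrt(205804.2134) = 453.6565 m/s

453.6565 m/s


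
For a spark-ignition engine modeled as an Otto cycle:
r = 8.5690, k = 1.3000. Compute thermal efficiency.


r^(k-1) = 1.9049
eta = 1 - 1/1.9049 = 0.4750 = 47.5046%

47.5046%


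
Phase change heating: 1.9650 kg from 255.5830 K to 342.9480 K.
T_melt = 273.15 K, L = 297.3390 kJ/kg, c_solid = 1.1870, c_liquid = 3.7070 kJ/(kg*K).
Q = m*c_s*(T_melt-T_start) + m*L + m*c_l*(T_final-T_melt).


Q1 (sensible, solid) = 1.9650 * 1.1870 * 17.5670 = 40.9742 kJ
Q2 (latent) = 1.9650 * 297.3390 = 584.2711 kJ
Q3 (sensible, liquid) = 1.9650 * 3.7070 * 69.7980 = 508.4264 kJ
Q_total = 1133.6718 kJ

1133.6718 kJ


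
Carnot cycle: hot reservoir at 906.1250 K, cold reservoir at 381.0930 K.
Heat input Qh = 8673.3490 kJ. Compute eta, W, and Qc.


eta = 1 - 381.0930/906.1250 = 0.5794
W = 0.5794 * 8673.3490 = 5025.5602 kJ
Qc = 8673.3490 - 5025.5602 = 3647.7888 kJ

eta = 57.9426%, W = 5025.5602 kJ, Qc = 3647.7888 kJ


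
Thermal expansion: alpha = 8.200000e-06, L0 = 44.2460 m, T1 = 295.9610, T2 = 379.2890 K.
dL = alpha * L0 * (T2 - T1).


dT = 83.3280 K
dL = 8.200000e-06 * 44.2460 * 83.3280 = 0.030233 m
L_final = 44.276233 m

dL = 0.030233 m


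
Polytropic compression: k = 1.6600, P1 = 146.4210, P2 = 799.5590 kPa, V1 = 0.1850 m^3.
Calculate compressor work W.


(k-1)/k = 0.3976
(P2/P1)^exp = 1.9639
W = 2.5152 * 146.4210 * 0.1850 * (1.9639 - 1) = 65.6716 kJ

65.6716 kJ


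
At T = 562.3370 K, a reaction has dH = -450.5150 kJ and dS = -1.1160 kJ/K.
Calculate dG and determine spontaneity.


T*dS = 562.3370 * -1.1160 = -627.5681 kJ
dG = -450.5150 + 627.5681 = 177.0531 kJ (non-spontaneous)

dG = 177.0531 kJ, non-spontaneous


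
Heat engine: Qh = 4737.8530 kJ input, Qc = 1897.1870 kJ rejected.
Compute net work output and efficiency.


W = 4737.8530 - 1897.1870 = 2840.6660 kJ
eta = 2840.6660 / 4737.8530 = 0.5996 = 59.9568%

W = 2840.6660 kJ, eta = 59.9568%


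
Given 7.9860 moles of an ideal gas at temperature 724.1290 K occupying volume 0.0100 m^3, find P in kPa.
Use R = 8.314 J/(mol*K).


P = nRT/V = 7.9860 * 8.314 * 724.1290 / 0.0100
= 48078.9823 / 0.0100 = 4807898.2329 Pa = 4807.8982 kPa

4807.8982 kPa


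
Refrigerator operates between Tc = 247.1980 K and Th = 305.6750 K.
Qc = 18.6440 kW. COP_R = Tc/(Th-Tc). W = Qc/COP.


COP = 247.1980 / 58.4770 = 4.2273
W = 18.6440 / 4.2273 = 4.4104 kW

COP = 4.2273, W = 4.4104 kW


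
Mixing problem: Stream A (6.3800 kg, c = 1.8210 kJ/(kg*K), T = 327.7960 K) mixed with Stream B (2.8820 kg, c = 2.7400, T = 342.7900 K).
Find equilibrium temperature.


num = 6515.2303
den = 19.5147
Tf = 333.8634 K

333.8634 K


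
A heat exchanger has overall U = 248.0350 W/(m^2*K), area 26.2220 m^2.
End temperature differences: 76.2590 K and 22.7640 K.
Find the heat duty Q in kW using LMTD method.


LMTD = 44.2490 K
Q = 248.0350 * 26.2220 * 44.2490 = 287794.0435 W = 287.7940 kW

287.7940 kW


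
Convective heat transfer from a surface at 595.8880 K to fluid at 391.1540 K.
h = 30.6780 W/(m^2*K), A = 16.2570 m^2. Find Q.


dT = 204.7340 K
Q = 30.6780 * 16.2570 * 204.7340 = 102107.4477 W

102107.4477 W


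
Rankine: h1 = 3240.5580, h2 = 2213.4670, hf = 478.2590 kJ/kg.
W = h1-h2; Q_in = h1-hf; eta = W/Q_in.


W = 1027.0910 kJ/kg
Q_in = 2762.2990 kJ/kg
eta = 0.3718 = 37.1825%

eta = 37.1825%


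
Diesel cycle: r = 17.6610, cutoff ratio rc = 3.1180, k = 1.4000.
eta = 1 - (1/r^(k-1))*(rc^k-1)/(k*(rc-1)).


r^(k-1) = 3.1536
rc^k = 4.9139
eta = 0.5814 = 58.1448%

58.1448%


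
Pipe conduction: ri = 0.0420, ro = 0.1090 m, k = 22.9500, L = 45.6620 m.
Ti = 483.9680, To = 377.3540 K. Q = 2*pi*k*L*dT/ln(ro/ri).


dT = 106.6140 K
ln(ro/ri) = 0.9537
Q = 2*pi*22.9500*45.6620*106.6140 / 0.9537 = 736088.1755 W

736088.1755 W


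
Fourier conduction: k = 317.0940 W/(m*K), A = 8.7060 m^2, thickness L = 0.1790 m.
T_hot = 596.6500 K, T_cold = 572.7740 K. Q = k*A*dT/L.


dT = 23.8760 K
Q = 317.0940 * 8.7060 * 23.8760 / 0.1790 = 368226.6582 W

368226.6582 W


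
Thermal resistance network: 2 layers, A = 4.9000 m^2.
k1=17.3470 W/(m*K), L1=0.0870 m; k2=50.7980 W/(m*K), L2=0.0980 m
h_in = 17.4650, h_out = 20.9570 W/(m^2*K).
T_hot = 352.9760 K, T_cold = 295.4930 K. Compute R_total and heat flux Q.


R_conv_in = 1/(17.4650*4.9000) = 0.0117
R_1 = 0.0870/(17.3470*4.9000) = 0.0010
R_2 = 0.0980/(50.7980*4.9000) = 0.0004
R_conv_out = 1/(20.9570*4.9000) = 0.0097
R_total = 0.0228 K/W
Q = 57.4830 / 0.0228 = 2516.7101 W

R_total = 0.0228 K/W, Q = 2516.7101 W


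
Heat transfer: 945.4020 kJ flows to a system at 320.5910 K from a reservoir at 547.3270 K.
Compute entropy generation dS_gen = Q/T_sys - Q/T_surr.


dS_sys = 945.4020/320.5910 = 2.9489 kJ/K
dS_surr = -945.4020/547.3270 = -1.7273 kJ/K
dS_gen = 2.9489 - 1.7273 = 1.2216 kJ/K (irreversible)

dS_gen = 1.2216 kJ/K, irreversible


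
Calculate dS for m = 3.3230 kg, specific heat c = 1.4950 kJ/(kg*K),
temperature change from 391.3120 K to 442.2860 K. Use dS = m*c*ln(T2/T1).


T2/T1 = 1.1303
ln(T2/T1) = 0.1225
dS = 3.3230 * 1.4950 * 0.1225 = 0.6083 kJ/K

0.6083 kJ/K


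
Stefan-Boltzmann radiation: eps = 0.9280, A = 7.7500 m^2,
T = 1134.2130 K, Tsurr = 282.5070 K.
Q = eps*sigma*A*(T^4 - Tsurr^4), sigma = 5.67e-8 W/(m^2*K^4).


T^4 = 1.6549e+12
Tsurr^4 = 6.3697e+09
Q = 0.9280 * 5.67e-8 * 7.7500 * 1.6486e+12 = 672258.7021 W

672258.7021 W


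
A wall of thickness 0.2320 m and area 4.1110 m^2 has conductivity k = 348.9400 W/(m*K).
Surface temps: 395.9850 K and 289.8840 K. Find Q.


dT = 106.1010 K
Q = 348.9400 * 4.1110 * 106.1010 / 0.2320 = 656039.1024 W

656039.1024 W


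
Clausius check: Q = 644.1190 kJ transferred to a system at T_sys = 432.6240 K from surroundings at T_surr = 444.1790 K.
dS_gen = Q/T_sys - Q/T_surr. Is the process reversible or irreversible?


dS_sys = 644.1190/432.6240 = 1.4889 kJ/K
dS_surr = -644.1190/444.1790 = -1.4501 kJ/K
dS_gen = 1.4889 - 1.4501 = 0.0387 kJ/K (irreversible)

dS_gen = 0.0387 kJ/K, irreversible


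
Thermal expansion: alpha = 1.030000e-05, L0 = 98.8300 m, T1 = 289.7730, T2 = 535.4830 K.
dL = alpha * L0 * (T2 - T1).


dT = 245.7100 K
dL = 1.030000e-05 * 98.8300 * 245.7100 = 0.250120 m
L_final = 99.080120 m

dL = 0.250120 m


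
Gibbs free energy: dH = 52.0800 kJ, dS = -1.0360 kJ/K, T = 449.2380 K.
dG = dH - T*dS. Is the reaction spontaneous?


T*dS = 449.2380 * -1.0360 = -465.4106 kJ
dG = 52.0800 + 465.4106 = 517.4906 kJ (non-spontaneous)

dG = 517.4906 kJ, non-spontaneous


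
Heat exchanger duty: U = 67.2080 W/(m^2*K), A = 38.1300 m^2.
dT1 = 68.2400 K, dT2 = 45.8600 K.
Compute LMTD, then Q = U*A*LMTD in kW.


LMTD = 56.3107 K
Q = 67.2080 * 38.1300 * 56.3107 = 144304.1694 W = 144.3042 kW

144.3042 kW


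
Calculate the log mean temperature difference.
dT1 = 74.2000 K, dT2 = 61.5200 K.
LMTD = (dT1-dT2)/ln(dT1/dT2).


dT1/dT2 = 1.2061
ln(dT1/dT2) = 0.1874
LMTD = 12.6800 / 0.1874 = 67.6621 K

67.6621 K


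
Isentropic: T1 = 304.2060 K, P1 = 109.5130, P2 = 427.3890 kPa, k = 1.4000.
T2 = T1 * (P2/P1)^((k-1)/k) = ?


(k-1)/k = 0.2857
(P2/P1)^exp = 1.4756
T2 = 304.2060 * 1.4756 = 448.8767 K

448.8767 K


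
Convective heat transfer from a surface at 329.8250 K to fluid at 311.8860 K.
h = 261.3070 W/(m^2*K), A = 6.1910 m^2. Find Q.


dT = 17.9390 K
Q = 261.3070 * 6.1910 * 17.9390 = 29020.8466 W

29020.8466 W


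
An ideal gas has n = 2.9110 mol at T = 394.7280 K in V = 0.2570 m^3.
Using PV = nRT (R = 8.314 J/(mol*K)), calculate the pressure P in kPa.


P = nRT/V = 2.9110 * 8.314 * 394.7280 / 0.2570
= 9553.2284 / 0.2570 = 37172.0948 Pa = 37.1721 kPa

37.1721 kPa


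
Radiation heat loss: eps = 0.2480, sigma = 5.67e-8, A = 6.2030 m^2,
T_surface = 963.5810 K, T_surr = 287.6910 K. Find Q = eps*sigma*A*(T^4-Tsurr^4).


T^4 = 8.6209e+11
Tsurr^4 = 6.8502e+09
Q = 0.2480 * 5.67e-8 * 6.2030 * 8.5524e+11 = 74597.5761 W

74597.5761 W


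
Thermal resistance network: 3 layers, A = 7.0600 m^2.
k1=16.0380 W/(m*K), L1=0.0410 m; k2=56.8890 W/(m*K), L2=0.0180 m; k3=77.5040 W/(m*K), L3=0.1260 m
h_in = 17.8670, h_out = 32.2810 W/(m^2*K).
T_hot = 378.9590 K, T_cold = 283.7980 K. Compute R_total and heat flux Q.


R_conv_in = 1/(17.8670*7.0600) = 0.0079
R_1 = 0.0410/(16.0380*7.0600) = 0.0004
R_2 = 0.0180/(56.8890*7.0600) = 4.4817e-05
R_3 = 0.1260/(77.5040*7.0600) = 0.0002
R_conv_out = 1/(32.2810*7.0600) = 0.0044
R_total = 0.0130 K/W
Q = 95.1610 / 0.0130 = 7346.8422 W

R_total = 0.0130 K/W, Q = 7346.8422 W


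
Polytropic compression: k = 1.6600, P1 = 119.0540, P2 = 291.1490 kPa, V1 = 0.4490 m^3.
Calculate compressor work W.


(k-1)/k = 0.3976
(P2/P1)^exp = 1.4270
W = 2.5152 * 119.0540 * 0.4490 * (1.4270 - 1) = 57.4043 kJ

57.4043 kJ


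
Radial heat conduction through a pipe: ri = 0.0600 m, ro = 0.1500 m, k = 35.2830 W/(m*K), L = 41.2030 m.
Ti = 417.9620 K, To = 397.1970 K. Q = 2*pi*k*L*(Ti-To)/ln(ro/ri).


dT = 20.7650 K
ln(ro/ri) = 0.9163
Q = 2*pi*35.2830*41.2030*20.7650 / 0.9163 = 207001.1952 W

207001.1952 W


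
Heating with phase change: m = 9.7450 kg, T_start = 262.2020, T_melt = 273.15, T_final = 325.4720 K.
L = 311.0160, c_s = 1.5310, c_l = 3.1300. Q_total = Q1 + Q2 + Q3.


Q1 (sensible, solid) = 9.7450 * 1.5310 * 10.9480 = 163.3397 kJ
Q2 (latent) = 9.7450 * 311.0160 = 3030.8509 kJ
Q3 (sensible, liquid) = 9.7450 * 3.1300 * 52.3220 = 1595.9178 kJ
Q_total = 4790.1084 kJ

4790.1084 kJ


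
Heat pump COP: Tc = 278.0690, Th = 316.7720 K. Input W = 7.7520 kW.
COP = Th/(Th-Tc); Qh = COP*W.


COP = 316.7720 / 38.7030 = 8.1847
Qh = 8.1847 * 7.7520 = 63.4477 kW

COP = 8.1847, Qh = 63.4477 kW


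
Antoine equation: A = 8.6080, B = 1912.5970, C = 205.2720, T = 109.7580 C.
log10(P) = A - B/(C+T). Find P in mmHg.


C+T = 315.0300
B/(C+T) = 6.0712
log10(P) = 8.6080 - 6.0712 = 2.5368
P = 10^2.5368 = 344.2244 mmHg

344.2244 mmHg


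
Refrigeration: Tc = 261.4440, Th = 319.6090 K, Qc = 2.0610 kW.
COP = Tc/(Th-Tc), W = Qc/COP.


COP = 261.4440 / 58.1650 = 4.4949
W = 2.0610 / 4.4949 = 0.4585 kW

COP = 4.4949, W = 0.4585 kW


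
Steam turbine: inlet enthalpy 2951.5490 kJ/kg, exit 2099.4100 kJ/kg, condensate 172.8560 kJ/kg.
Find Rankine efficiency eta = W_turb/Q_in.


W = 852.1390 kJ/kg
Q_in = 2778.6930 kJ/kg
eta = 0.3067 = 30.6669%

eta = 30.6669%


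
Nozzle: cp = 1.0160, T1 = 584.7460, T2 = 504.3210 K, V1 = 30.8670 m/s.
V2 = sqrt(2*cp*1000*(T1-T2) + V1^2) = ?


dT = 80.4250 K
2*cp*1000*dT = 163423.6000
V1^2 = 952.7717
V2 = sqrt(164376.3717) = 405.4336 m/s

405.4336 m/s


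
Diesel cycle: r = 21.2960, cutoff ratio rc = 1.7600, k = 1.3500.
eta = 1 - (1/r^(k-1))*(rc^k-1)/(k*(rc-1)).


r^(k-1) = 2.9168
rc^k = 2.1451
eta = 0.6174 = 61.7368%

61.7368%


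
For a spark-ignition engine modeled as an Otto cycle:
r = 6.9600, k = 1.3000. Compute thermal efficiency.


r^(k-1) = 1.7897
eta = 1 - 1/1.7897 = 0.4413 = 44.1250%

44.1250%


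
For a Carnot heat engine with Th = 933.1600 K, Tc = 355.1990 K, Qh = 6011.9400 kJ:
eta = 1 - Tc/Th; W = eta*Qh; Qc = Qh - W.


eta = 1 - 355.1990/933.1600 = 0.6194
W = 0.6194 * 6011.9400 = 3723.5489 kJ
Qc = 6011.9400 - 3723.5489 = 2288.3911 kJ

eta = 61.9359%, W = 3723.5489 kJ, Qc = 2288.3911 kJ


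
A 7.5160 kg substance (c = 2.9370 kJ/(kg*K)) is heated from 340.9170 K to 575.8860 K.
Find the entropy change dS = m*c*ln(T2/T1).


T2/T1 = 1.6892
ln(T2/T1) = 0.5243
dS = 7.5160 * 2.9370 * 0.5243 = 11.5730 kJ/K

11.5730 kJ/K


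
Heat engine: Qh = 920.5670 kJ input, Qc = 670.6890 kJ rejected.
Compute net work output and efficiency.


W = 920.5670 - 670.6890 = 249.8780 kJ
eta = 249.8780 / 920.5670 = 0.2714 = 27.1439%

W = 249.8780 kJ, eta = 27.1439%


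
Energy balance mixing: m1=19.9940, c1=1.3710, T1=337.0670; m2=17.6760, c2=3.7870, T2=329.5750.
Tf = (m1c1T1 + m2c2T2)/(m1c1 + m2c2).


num = 31301.0293
den = 94.3508
Tf = 331.7517 K

331.7517 K


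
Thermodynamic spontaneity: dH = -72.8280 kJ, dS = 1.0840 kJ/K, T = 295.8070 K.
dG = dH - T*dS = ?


T*dS = 295.8070 * 1.0840 = 320.6548 kJ
dG = -72.8280 - 320.6548 = -393.4828 kJ (spontaneous)

dG = -393.4828 kJ, spontaneous


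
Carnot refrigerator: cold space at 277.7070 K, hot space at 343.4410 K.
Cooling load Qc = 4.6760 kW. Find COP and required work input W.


COP = 277.7070 / 65.7340 = 4.2247
W = 4.6760 / 4.2247 = 1.1068 kW

COP = 4.2247, W = 1.1068 kW


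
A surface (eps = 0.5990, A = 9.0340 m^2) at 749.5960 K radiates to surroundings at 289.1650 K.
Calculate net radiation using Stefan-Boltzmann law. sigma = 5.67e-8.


T^4 = 3.1573e+11
Tsurr^4 = 6.9917e+09
Q = 0.5990 * 5.67e-8 * 9.0340 * 3.0873e+11 = 94726.9406 W

94726.9406 W


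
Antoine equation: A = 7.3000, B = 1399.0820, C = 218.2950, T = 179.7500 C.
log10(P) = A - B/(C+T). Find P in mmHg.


C+T = 398.0450
B/(C+T) = 3.5149
log10(P) = 7.3000 - 3.5149 = 3.7851
P = 10^3.7851 = 6096.9973 mmHg

6096.9973 mmHg


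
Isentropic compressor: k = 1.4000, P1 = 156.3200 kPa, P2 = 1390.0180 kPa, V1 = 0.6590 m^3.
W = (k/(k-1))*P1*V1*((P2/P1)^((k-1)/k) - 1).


(k-1)/k = 0.2857
(P2/P1)^exp = 1.8670
W = 3.5000 * 156.3200 * 0.6590 * (1.8670 - 1) = 312.5990 kJ

312.5990 kJ


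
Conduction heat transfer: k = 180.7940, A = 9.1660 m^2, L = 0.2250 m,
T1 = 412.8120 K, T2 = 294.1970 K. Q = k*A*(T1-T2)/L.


dT = 118.6150 K
Q = 180.7940 * 9.1660 * 118.6150 / 0.2250 = 873616.7685 W

873616.7685 W


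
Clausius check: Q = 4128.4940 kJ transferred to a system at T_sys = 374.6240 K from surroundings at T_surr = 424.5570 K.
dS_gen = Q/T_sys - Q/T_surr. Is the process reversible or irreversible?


dS_sys = 4128.4940/374.6240 = 11.0204 kJ/K
dS_surr = -4128.4940/424.5570 = -9.7242 kJ/K
dS_gen = 11.0204 - 9.7242 = 1.2961 kJ/K (irreversible)

dS_gen = 1.2961 kJ/K, irreversible


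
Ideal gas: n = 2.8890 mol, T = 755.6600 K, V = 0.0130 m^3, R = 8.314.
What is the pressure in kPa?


P = nRT/V = 2.8890 * 8.314 * 755.6600 / 0.0130
= 18150.3079 / 0.0130 = 1396177.5282 Pa = 1396.1775 kPa

1396.1775 kPa


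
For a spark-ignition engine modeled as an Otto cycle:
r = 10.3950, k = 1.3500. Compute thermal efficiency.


r^(k-1) = 2.2693
eta = 1 - 1/2.2693 = 0.5593 = 55.9332%

55.9332%


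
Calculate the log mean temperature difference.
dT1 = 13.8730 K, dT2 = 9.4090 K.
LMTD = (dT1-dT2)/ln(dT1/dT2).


dT1/dT2 = 1.4744
ln(dT1/dT2) = 0.3883
LMTD = 4.4640 / 0.3883 = 11.4969 K

11.4969 K


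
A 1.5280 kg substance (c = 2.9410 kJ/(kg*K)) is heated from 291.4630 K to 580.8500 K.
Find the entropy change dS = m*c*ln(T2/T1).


T2/T1 = 1.9929
ln(T2/T1) = 0.6896
dS = 1.5280 * 2.9410 * 0.6896 = 3.0989 kJ/K

3.0989 kJ/K


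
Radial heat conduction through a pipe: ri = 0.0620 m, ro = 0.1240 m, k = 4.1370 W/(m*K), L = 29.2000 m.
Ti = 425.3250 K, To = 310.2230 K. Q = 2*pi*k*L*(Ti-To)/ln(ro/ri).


dT = 115.1020 K
ln(ro/ri) = 0.6931
Q = 2*pi*4.1370*29.2000*115.1020 / 0.6931 = 126039.2034 W

126039.2034 W


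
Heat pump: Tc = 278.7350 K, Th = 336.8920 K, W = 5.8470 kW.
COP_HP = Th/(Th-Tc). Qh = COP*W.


COP = 336.8920 / 58.1570 = 5.7928
Qh = 5.7928 * 5.8470 = 33.8705 kW

COP = 5.7928, Qh = 33.8705 kW


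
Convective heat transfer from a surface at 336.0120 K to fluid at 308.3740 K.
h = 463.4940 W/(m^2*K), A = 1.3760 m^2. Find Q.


dT = 27.6380 K
Q = 463.4940 * 1.3760 * 27.6380 = 17626.6249 W

17626.6249 W


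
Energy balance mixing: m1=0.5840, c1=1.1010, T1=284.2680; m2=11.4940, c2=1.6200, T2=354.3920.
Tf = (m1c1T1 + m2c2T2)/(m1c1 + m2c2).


num = 6781.6580
den = 19.2633
Tf = 352.0513 K

352.0513 K


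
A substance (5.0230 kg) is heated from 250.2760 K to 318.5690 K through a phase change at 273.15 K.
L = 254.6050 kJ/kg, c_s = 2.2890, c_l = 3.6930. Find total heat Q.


Q1 (sensible, solid) = 5.0230 * 2.2890 * 22.8740 = 262.9972 kJ
Q2 (latent) = 5.0230 * 254.6050 = 1278.8809 kJ
Q3 (sensible, liquid) = 5.0230 * 3.6930 * 45.4190 = 842.5197 kJ
Q_total = 2384.3978 kJ

2384.3978 kJ


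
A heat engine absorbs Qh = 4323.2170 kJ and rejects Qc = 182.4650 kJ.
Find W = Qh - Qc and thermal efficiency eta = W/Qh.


W = 4323.2170 - 182.4650 = 4140.7520 kJ
eta = 4140.7520 / 4323.2170 = 0.9578 = 95.7794%

W = 4140.7520 kJ, eta = 95.7794%


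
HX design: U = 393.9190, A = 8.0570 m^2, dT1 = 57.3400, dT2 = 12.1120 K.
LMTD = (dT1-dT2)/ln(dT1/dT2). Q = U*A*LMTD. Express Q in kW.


LMTD = 29.0892 K
Q = 393.9190 * 8.0570 * 29.0892 = 92323.5831 W = 92.3236 kW

92.3236 kW


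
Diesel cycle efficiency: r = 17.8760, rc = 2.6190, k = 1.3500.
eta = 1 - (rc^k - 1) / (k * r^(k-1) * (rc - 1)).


r^(k-1) = 2.7434
rc^k = 3.6685
eta = 0.5550 = 55.4975%

55.4975%


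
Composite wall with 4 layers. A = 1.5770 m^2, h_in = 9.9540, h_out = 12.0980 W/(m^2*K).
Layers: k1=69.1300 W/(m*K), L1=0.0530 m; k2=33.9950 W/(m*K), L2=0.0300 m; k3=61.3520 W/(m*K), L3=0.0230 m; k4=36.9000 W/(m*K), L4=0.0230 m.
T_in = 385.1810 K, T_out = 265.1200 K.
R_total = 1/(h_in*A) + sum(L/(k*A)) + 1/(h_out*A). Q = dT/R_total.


R_conv_in = 1/(9.9540*1.5770) = 0.0637
R_1 = 0.0530/(69.1300*1.5770) = 0.0005
R_2 = 0.0300/(33.9950*1.5770) = 0.0006
R_3 = 0.0230/(61.3520*1.5770) = 0.0002
R_4 = 0.0230/(36.9000*1.5770) = 0.0004
R_conv_out = 1/(12.0980*1.5770) = 0.0524
R_total = 0.1178 K/W
Q = 120.0610 / 0.1178 = 1019.2091 W

R_total = 0.1178 K/W, Q = 1019.2091 W


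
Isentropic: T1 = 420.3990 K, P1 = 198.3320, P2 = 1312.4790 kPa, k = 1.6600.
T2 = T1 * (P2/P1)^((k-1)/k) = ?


(k-1)/k = 0.3976
(P2/P1)^exp = 2.1198
T2 = 420.3990 * 2.1198 = 891.1769 K

891.1769 K


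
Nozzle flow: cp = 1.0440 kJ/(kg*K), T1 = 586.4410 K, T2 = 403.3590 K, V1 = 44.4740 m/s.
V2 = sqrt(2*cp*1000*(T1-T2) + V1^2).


dT = 183.0820 K
2*cp*1000*dT = 382275.2160
V1^2 = 1977.9367
V2 = sqrt(384253.1527) = 619.8816 m/s

619.8816 m/s


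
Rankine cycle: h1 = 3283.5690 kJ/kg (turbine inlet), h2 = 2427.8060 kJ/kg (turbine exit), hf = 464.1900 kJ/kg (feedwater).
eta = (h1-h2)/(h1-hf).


W = 855.7630 kJ/kg
Q_in = 2819.3790 kJ/kg
eta = 0.3035 = 30.3529%

eta = 30.3529%


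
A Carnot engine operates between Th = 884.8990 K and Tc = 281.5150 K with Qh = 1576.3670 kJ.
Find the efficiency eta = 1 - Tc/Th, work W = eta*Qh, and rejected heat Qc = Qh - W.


eta = 1 - 281.5150/884.8990 = 0.6819
W = 0.6819 * 1576.3670 = 1074.8737 kJ
Qc = 1576.3670 - 1074.8737 = 501.4933 kJ

eta = 68.1868%, W = 1074.8737 kJ, Qc = 501.4933 kJ


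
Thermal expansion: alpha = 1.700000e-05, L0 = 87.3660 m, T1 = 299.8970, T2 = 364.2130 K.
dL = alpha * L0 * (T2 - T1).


dT = 64.3160 K
dL = 1.700000e-05 * 87.3660 * 64.3160 = 0.095524 m
L_final = 87.461524 m

dL = 0.095524 m


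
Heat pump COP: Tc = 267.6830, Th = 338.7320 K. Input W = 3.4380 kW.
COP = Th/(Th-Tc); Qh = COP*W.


COP = 338.7320 / 71.0490 = 4.7676
Qh = 4.7676 * 3.4380 = 16.3910 kW

COP = 4.7676, Qh = 16.3910 kW


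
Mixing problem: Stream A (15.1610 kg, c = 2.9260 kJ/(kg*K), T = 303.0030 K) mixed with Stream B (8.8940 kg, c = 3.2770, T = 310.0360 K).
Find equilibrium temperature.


num = 22477.7392
den = 73.5067
Tf = 305.7916 K

305.7916 K


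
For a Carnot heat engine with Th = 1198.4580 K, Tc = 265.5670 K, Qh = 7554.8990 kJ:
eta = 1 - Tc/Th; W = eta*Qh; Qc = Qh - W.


eta = 1 - 265.5670/1198.4580 = 0.7784
W = 0.7784 * 7554.8990 = 5880.8046 kJ
Qc = 7554.8990 - 5880.8046 = 1674.0944 kJ

eta = 77.8409%, W = 5880.8046 kJ, Qc = 1674.0944 kJ


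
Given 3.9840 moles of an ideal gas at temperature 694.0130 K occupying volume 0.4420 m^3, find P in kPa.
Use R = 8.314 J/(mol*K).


P = nRT/V = 3.9840 * 8.314 * 694.0130 / 0.4420
= 22987.7759 / 0.4420 = 52008.5429 Pa = 52.0085 kPa

52.0085 kPa


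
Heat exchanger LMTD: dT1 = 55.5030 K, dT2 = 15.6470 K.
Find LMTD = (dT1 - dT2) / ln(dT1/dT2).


dT1/dT2 = 3.5472
ln(dT1/dT2) = 1.2662
LMTD = 39.8560 / 1.2662 = 31.4779 K

31.4779 K


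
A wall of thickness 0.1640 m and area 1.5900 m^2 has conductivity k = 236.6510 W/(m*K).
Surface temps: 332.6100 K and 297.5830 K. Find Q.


dT = 35.0270 K
Q = 236.6510 * 1.5900 * 35.0270 / 0.1640 = 80364.5584 W

80364.5584 W


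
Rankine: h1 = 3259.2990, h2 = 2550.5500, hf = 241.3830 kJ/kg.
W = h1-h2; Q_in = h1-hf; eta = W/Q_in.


W = 708.7490 kJ/kg
Q_in = 3017.9160 kJ/kg
eta = 0.2348 = 23.4847%

eta = 23.4847%


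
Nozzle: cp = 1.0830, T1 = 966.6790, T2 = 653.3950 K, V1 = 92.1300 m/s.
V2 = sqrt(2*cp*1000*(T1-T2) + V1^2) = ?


dT = 313.2840 K
2*cp*1000*dT = 678573.1440
V1^2 = 8487.9369
V2 = sqrt(687061.0809) = 828.8915 m/s

828.8915 m/s


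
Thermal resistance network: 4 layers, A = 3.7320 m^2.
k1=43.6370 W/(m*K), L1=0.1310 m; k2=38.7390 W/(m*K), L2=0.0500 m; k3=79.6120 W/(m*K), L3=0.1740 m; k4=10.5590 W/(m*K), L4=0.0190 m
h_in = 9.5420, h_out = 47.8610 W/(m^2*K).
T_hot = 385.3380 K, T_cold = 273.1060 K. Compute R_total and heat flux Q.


R_conv_in = 1/(9.5420*3.7320) = 0.0281
R_1 = 0.1310/(43.6370*3.7320) = 0.0008
R_2 = 0.0500/(38.7390*3.7320) = 0.0003
R_3 = 0.1740/(79.6120*3.7320) = 0.0006
R_4 = 0.0190/(10.5590*3.7320) = 0.0005
R_conv_out = 1/(47.8610*3.7320) = 0.0056
R_total = 0.0359 K/W
Q = 112.2320 / 0.0359 = 3126.4119 W

R_total = 0.0359 K/W, Q = 3126.4119 W


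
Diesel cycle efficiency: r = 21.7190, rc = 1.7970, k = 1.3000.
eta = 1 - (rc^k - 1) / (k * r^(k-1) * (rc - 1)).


r^(k-1) = 2.5180
rc^k = 2.1425
eta = 0.5621 = 56.2088%

56.2088%


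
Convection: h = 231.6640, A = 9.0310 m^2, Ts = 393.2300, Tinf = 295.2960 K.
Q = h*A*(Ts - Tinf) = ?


dT = 97.9340 K
Q = 231.6640 * 9.0310 * 97.9340 = 204893.3608 W

204893.3608 W


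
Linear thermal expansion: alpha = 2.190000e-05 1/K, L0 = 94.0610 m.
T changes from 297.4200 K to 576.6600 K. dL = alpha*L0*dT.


dT = 279.2400 K
dL = 2.190000e-05 * 94.0610 * 279.2400 = 0.575217 m
L_final = 94.636217 m

dL = 0.575217 m


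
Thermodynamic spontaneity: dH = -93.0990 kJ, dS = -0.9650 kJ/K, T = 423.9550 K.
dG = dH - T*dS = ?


T*dS = 423.9550 * -0.9650 = -409.1166 kJ
dG = -93.0990 + 409.1166 = 316.0176 kJ (non-spontaneous)

dG = 316.0176 kJ, non-spontaneous


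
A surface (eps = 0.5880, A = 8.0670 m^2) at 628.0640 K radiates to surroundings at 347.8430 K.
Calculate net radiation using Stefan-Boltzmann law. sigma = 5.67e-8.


T^4 = 1.5560e+11
Tsurr^4 = 1.4640e+10
Q = 0.5880 * 5.67e-8 * 8.0670 * 1.4096e+11 = 37911.9217 W

37911.9217 W


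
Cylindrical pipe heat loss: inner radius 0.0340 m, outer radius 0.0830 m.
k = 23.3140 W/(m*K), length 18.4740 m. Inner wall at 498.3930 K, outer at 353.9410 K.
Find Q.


dT = 144.4520 K
ln(ro/ri) = 0.8925
Q = 2*pi*23.3140*18.4740*144.4520 / 0.8925 = 438008.5882 W

438008.5882 W


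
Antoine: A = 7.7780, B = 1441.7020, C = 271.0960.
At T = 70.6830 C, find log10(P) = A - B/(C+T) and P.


C+T = 341.7790
B/(C+T) = 4.2182
log10(P) = 7.7780 - 4.2182 = 3.5598
P = 10^3.5598 = 3628.8688 mmHg

3628.8688 mmHg


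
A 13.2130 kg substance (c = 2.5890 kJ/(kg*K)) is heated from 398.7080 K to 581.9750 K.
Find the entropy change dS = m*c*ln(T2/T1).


T2/T1 = 1.4597
ln(T2/T1) = 0.3782
dS = 13.2130 * 2.5890 * 0.3782 = 12.9376 kJ/K

12.9376 kJ/K


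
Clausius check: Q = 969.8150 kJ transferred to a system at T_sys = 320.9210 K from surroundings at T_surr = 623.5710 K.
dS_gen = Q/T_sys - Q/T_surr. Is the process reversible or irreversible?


dS_sys = 969.8150/320.9210 = 3.0220 kJ/K
dS_surr = -969.8150/623.5710 = -1.5553 kJ/K
dS_gen = 3.0220 - 1.5553 = 1.4667 kJ/K (irreversible)

dS_gen = 1.4667 kJ/K, irreversible


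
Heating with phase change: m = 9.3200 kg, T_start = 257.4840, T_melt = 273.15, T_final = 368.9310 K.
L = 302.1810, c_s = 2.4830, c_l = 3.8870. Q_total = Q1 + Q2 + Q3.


Q1 (sensible, solid) = 9.3200 * 2.4830 * 15.6660 = 362.5357 kJ
Q2 (latent) = 9.3200 * 302.1810 = 2816.3269 kJ
Q3 (sensible, liquid) = 9.3200 * 3.8870 * 95.7810 = 3469.8430 kJ
Q_total = 6648.7056 kJ

6648.7056 kJ


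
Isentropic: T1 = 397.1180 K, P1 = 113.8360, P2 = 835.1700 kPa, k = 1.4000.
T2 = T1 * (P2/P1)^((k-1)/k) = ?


(k-1)/k = 0.2857
(P2/P1)^exp = 1.7672
T2 = 397.1180 * 1.7672 = 701.7848 K

701.7848 K


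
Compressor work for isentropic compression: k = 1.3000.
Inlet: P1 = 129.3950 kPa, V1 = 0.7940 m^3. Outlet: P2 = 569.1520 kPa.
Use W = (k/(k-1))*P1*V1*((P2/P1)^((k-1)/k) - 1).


(k-1)/k = 0.2308
(P2/P1)^exp = 1.4075
W = 4.3333 * 129.3950 * 0.7940 * (1.4075 - 1) = 181.4325 kJ

181.4325 kJ


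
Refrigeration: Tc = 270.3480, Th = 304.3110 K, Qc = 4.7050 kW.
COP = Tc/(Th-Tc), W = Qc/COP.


COP = 270.3480 / 33.9630 = 7.9601
W = 4.7050 / 7.9601 = 0.5911 kW

COP = 7.9601, W = 0.5911 kW


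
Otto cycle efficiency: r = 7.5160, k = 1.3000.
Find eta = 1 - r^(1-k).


r^(k-1) = 1.8315
eta = 1 - 1/1.8315 = 0.4540 = 45.3986%

45.3986%


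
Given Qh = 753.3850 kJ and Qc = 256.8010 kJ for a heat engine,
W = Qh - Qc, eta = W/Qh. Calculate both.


W = 753.3850 - 256.8010 = 496.5840 kJ
eta = 496.5840 / 753.3850 = 0.6591 = 65.9137%

W = 496.5840 kJ, eta = 65.9137%


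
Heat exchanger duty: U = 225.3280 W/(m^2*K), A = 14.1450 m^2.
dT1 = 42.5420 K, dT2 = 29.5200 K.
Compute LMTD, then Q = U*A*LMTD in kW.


LMTD = 35.6353 K
Q = 225.3280 * 14.1450 * 35.6353 = 113579.2371 W = 113.5792 kW

113.5792 kW


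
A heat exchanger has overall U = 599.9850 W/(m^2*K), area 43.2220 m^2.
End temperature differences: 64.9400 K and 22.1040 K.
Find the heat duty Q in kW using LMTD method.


LMTD = 39.7474 K
Q = 599.9850 * 43.2220 * 39.7474 = 1030752.0136 W = 1030.7520 kW

1030.7520 kW


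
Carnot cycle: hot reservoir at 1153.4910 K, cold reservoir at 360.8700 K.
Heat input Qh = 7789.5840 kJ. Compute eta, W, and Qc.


eta = 1 - 360.8700/1153.4910 = 0.6871
W = 0.6871 * 7789.5840 = 5352.6103 kJ
Qc = 7789.5840 - 5352.6103 = 2436.9737 kJ

eta = 68.7150%, W = 5352.6103 kJ, Qc = 2436.9737 kJ


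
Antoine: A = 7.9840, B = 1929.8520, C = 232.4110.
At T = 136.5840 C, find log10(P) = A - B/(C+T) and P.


C+T = 368.9950
B/(C+T) = 5.2300
log10(P) = 7.9840 - 5.2300 = 2.7540
P = 10^2.7540 = 567.5157 mmHg

567.5157 mmHg


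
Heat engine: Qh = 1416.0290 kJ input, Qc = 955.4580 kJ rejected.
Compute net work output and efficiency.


W = 1416.0290 - 955.4580 = 460.5710 kJ
eta = 460.5710 / 1416.0290 = 0.3253 = 32.5255%

W = 460.5710 kJ, eta = 32.5255%


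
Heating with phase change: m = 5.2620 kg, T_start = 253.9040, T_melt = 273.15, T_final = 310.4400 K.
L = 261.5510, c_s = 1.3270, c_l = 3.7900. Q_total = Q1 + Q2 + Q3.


Q1 (sensible, solid) = 5.2620 * 1.3270 * 19.2460 = 134.3885 kJ
Q2 (latent) = 5.2620 * 261.5510 = 1376.2814 kJ
Q3 (sensible, liquid) = 5.2620 * 3.7900 * 37.2900 = 743.6737 kJ
Q_total = 2254.3436 kJ

2254.3436 kJ


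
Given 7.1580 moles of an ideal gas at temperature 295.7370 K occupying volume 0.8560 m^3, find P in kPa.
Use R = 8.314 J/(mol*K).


P = nRT/V = 7.1580 * 8.314 * 295.7370 / 0.8560
= 17599.7856 / 0.8560 = 20560.4972 Pa = 20.5605 kPa

20.5605 kPa


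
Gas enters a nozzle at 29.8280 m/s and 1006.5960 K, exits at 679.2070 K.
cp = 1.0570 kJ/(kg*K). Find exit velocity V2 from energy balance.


dT = 327.3890 K
2*cp*1000*dT = 692100.3460
V1^2 = 889.7096
V2 = sqrt(692990.0556) = 832.4602 m/s

832.4602 m/s


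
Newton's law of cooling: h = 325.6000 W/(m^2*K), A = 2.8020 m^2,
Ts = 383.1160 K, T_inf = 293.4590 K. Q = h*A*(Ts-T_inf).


dT = 89.6570 K
Q = 325.6000 * 2.8020 * 89.6570 = 81796.8784 W

81796.8784 W


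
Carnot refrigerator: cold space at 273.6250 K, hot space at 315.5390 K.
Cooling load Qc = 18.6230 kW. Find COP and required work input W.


COP = 273.6250 / 41.9140 = 6.5282
W = 18.6230 / 6.5282 = 2.8527 kW

COP = 6.5282, W = 2.8527 kW


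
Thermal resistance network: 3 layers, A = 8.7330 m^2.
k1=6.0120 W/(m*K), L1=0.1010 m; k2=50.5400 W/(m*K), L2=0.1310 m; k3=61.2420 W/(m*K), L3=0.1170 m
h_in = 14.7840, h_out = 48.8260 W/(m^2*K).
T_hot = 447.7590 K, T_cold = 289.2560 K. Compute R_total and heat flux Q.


R_conv_in = 1/(14.7840*8.7330) = 0.0077
R_1 = 0.1010/(6.0120*8.7330) = 0.0019
R_2 = 0.1310/(50.5400*8.7330) = 0.0003
R_3 = 0.1170/(61.2420*8.7330) = 0.0002
R_conv_out = 1/(48.8260*8.7330) = 0.0023
R_total = 0.0125 K/W
Q = 158.5030 / 0.0125 = 12649.9626 W

R_total = 0.0125 K/W, Q = 12649.9626 W


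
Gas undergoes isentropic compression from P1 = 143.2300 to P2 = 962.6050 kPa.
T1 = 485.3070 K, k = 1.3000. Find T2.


(k-1)/k = 0.2308
(P2/P1)^exp = 1.5522
T2 = 485.3070 * 1.5522 = 753.2832 K

753.2832 K


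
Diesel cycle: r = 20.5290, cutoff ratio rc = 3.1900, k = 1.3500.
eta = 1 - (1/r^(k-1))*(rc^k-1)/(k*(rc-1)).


r^(k-1) = 2.8796
rc^k = 4.7876
eta = 0.5551 = 55.5106%

55.5106%


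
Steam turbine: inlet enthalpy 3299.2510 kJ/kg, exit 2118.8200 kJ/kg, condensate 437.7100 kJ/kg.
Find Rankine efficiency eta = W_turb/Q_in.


W = 1180.4310 kJ/kg
Q_in = 2861.5410 kJ/kg
eta = 0.4125 = 41.2516%

eta = 41.2516%


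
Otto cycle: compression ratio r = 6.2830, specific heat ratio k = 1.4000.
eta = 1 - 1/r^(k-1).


r^(k-1) = 2.0858
eta = 1 - 1/2.0858 = 0.5206 = 52.0561%

52.0561%


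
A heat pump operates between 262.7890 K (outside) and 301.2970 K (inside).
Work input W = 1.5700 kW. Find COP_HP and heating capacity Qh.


COP = 301.2970 / 38.5080 = 7.8243
Qh = 7.8243 * 1.5700 = 12.2841 kW

COP = 7.8243, Qh = 12.2841 kW


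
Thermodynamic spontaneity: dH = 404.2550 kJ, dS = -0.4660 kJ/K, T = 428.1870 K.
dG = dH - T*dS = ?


T*dS = 428.1870 * -0.4660 = -199.5351 kJ
dG = 404.2550 + 199.5351 = 603.7901 kJ (non-spontaneous)

dG = 603.7901 kJ, non-spontaneous


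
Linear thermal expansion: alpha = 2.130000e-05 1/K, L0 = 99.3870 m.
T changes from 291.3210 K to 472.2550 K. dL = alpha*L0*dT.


dT = 180.9340 K
dL = 2.130000e-05 * 99.3870 * 180.9340 = 0.383027 m
L_final = 99.770027 m

dL = 0.383027 m


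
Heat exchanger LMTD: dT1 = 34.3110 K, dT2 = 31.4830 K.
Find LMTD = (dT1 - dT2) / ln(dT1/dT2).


dT1/dT2 = 1.0898
ln(dT1/dT2) = 0.0860
LMTD = 2.8280 / 0.0860 = 32.8767 K

32.8767 K


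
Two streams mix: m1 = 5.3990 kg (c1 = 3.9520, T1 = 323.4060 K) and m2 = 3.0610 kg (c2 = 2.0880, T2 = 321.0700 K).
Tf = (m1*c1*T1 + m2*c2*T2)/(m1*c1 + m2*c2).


num = 8952.5412
den = 27.7282
Tf = 322.8676 K

322.8676 K


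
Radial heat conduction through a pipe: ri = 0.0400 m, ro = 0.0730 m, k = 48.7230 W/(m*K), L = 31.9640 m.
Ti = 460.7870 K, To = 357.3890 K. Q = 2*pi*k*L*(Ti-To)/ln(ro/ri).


dT = 103.3980 K
ln(ro/ri) = 0.6016
Q = 2*pi*48.7230*31.9640*103.3980 / 0.6016 = 1681875.2119 W

1681875.2119 W
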